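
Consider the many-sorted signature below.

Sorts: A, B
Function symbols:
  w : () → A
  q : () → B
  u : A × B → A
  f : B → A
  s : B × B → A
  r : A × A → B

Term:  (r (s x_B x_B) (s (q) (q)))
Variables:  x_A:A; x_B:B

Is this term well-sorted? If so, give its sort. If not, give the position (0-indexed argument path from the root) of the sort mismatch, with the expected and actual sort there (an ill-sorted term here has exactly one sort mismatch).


    x_B : B
    x_B : B
  (s x_B x_B) : A
    (q) : B
    (q) : B
  (s (q) (q)) : A
(r (s x_B x_B) (s (q) (q))) : B

well-sorted; sort = B


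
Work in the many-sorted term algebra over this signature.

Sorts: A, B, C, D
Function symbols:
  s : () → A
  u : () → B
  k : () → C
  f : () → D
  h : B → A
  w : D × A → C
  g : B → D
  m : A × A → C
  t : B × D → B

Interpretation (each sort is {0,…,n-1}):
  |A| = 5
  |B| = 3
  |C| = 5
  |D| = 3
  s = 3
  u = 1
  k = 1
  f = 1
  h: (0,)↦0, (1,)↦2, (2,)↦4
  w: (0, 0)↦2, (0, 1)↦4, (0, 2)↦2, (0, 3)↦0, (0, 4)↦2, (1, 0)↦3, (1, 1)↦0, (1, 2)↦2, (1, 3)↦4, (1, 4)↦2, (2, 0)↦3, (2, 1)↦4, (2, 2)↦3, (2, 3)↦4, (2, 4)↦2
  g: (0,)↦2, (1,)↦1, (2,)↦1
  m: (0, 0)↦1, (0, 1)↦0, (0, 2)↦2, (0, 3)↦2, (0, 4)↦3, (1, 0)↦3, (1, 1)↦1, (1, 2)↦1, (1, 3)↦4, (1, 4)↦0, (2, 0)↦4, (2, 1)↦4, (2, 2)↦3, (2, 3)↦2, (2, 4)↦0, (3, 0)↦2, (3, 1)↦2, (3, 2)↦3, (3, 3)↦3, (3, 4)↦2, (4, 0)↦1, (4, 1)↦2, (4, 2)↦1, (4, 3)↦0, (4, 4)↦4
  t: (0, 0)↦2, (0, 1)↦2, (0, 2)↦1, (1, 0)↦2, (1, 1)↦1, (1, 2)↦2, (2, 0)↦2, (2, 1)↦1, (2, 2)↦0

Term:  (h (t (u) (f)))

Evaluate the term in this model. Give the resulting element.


  u = 1
  f = 1
  (t (u) (f)) = t(1, 1) = 1
  (h (t (u) (f))) = h(1,) = 2

value = 2


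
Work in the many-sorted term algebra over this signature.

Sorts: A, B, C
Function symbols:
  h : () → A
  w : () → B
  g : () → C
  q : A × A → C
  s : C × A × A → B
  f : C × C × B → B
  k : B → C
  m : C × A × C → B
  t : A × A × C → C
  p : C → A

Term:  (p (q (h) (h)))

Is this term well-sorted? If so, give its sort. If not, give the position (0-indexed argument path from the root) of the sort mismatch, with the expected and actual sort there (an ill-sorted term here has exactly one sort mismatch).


    (h) : A
    (h) : A
  (q (h) (h)) : C
(p (q (h) (h))) : A

well-sorted; sort = A


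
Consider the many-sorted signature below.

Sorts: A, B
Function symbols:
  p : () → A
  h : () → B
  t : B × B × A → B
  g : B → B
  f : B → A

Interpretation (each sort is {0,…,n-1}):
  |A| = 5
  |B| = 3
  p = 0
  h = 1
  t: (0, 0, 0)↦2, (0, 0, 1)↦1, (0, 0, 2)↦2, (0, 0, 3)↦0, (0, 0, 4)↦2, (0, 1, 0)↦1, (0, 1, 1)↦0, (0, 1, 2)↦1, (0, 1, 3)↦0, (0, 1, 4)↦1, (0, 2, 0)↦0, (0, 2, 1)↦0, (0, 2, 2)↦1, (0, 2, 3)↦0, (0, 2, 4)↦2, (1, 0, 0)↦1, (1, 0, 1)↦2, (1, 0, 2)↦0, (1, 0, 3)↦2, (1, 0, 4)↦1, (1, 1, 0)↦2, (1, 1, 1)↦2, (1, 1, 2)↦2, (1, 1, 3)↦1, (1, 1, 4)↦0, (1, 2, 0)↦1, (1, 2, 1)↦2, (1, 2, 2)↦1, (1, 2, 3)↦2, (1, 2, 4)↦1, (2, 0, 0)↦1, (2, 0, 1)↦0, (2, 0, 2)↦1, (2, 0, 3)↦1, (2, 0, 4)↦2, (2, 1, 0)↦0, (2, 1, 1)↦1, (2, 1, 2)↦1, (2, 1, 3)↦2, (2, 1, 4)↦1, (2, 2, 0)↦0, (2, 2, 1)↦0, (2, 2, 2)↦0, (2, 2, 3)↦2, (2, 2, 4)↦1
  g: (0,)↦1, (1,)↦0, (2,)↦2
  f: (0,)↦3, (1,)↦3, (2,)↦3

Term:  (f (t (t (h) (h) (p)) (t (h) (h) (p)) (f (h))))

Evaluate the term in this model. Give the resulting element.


value = 3

  h = 1
  h = 1
  p = 0
  (t (h) (h) (p)) = t(1, 1, 0) = 2
  h = 1
  h = 1
  p = 0
  (t (h) (h) (p)) = t(1, 1, 0) = 2
  h = 1
  (f (h)) = f(1,) = 3
  (t (t (h) (h) (p)) (t (h) (h) (p)) (f (h))) = t(2, 2, 3) = 2
  (f (t (t (h) (h) (p)) (t (h) (h) (p)) (f (h)))) = f(2,) = 3


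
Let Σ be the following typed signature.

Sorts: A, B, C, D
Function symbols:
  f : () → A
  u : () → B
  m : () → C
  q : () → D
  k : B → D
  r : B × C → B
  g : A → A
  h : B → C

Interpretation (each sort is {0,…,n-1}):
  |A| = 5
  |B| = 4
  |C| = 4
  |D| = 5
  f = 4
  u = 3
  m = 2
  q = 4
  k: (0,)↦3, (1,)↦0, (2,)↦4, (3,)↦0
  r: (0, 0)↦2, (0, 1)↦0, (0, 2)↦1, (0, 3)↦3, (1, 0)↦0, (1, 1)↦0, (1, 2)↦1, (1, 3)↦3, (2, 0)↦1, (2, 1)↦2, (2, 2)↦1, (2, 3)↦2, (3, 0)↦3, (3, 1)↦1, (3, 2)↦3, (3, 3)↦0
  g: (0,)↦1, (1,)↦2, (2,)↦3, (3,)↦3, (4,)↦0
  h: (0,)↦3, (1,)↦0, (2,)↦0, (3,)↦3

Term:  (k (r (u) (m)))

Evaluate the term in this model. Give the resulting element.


  u = 3
  m = 2
  (r (u) (m)) = r(3, 2) = 3
  (k (r (u) (m))) = k(3,) = 0

value = 0


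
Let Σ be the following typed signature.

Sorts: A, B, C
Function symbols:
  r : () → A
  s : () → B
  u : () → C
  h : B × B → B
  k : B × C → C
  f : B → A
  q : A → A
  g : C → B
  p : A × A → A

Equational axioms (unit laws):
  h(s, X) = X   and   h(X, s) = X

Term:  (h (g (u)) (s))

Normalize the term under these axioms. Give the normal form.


normal form = (g (u))

1. (h (g (u)) (s))  →  (g (u))


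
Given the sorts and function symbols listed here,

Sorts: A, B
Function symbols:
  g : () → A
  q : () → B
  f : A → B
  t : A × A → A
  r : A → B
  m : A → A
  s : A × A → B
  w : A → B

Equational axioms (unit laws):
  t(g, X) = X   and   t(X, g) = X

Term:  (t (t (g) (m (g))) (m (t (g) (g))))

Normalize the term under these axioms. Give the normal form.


1. (t (t (g) (m (g))) (m (t (g) (g))))  →  (t (m (g)) (m (t (g) (g))))
2. (t (m (g)) (m (t (g) (g))))  →  (t (m (g)) (m (g)))

normal form = (t (m (g)) (m (g)))


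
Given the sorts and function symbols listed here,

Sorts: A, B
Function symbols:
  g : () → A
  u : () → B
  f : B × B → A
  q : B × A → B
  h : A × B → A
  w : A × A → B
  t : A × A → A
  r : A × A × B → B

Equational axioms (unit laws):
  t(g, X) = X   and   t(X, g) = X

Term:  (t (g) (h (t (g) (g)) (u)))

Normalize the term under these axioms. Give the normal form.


1. (t (g) (h (t (g) (g)) (u)))  →  (h (t (g) (g)) (u))
2. (h (t (g) (g)) (u))  →  (h (g) (u))

normal form = (h (g) (u))


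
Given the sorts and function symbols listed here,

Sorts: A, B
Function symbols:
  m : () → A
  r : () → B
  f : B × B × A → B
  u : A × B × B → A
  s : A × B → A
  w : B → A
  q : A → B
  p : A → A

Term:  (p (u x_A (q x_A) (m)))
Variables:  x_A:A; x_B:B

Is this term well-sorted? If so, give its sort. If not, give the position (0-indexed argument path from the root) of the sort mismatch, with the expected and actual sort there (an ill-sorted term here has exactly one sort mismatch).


    x_A : A
      x_A : A
    (q x_A) : B
    (m) : A
  (u x_A (q x_A) (m)) : ✗ arg 2 at [0, 2] has sort A, expected B

ill-sorted at position [0, 2]: expected B, got A


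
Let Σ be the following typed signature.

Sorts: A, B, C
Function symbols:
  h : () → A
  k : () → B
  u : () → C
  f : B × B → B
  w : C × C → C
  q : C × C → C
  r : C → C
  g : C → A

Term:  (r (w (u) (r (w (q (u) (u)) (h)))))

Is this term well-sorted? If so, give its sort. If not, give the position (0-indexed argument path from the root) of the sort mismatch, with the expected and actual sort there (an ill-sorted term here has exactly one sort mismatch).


ill-sorted at position [0, 1, 0, 1]: expected C, got A

    (u) : C
          (u) : C
          (u) : C
        (q (u) (u)) : C
        (h) : A
      (w (q (u) (u)) (h)) : ✗ arg 1 at [0, 1, 0, 1] has sort A, expected C


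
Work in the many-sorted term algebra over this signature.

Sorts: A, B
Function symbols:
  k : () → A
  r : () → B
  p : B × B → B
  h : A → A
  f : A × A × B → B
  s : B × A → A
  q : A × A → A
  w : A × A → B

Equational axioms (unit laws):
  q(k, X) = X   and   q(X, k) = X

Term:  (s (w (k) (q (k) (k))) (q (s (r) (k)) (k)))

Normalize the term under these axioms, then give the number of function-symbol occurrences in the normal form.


size = 7

1. (s (w (k) (q (k) (k))) (q (s (r) (k)) (k)))  →  (s (w (k) (k)) (q (s (r) (k)) (k)))
2. (s (w (k) (k)) (q (s (r) (k)) (k)))  →  (s (w (k) (k)) (s (r) (k)))
normal form: (s (w (k) (k)) (s (r) (k)))


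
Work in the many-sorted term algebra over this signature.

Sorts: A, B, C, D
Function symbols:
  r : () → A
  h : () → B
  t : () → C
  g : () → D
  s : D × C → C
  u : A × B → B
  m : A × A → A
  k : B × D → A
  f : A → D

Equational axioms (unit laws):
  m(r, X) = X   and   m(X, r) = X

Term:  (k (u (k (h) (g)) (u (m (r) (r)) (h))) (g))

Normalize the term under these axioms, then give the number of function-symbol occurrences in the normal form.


size = 9

1. (k (u (k (h) (g)) (u (m (r) (r)) (h))) (g))  →  (k (u (k (h) (g)) (u (r) (h))) (g))
normal form: (k (u (k (h) (g)) (u (r) (h))) (g))


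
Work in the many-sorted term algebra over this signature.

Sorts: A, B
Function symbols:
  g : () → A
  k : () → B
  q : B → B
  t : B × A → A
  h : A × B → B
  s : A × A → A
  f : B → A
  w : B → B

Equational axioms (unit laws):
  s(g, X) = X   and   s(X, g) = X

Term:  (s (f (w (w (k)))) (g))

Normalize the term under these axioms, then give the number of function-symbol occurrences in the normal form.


size = 4

1. (s (f (w (w (k)))) (g))  →  (f (w (w (k))))
normal form: (f (w (w (k))))


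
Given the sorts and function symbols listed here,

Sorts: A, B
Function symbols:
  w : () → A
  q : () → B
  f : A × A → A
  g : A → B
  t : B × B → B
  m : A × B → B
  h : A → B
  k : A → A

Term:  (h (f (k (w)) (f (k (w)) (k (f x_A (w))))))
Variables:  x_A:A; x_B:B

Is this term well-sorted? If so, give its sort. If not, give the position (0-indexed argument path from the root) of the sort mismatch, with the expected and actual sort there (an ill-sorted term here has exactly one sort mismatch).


well-sorted; sort = B

      (w) : A
    (k (w)) : A
        (w) : A
      (k (w)) : A
          x_A : A
          (w) : A
        (f x_A (w)) : A
      (k (f x_A (w))) : A
    (f (k (w)) (k (f x_A (w)))) : A
  (f (k (w)) (f (k (w)) (k (f x_A (w))))) : A
(h (f (k (w)) (f (k (w)) (k (f x_A (w)))))) : B


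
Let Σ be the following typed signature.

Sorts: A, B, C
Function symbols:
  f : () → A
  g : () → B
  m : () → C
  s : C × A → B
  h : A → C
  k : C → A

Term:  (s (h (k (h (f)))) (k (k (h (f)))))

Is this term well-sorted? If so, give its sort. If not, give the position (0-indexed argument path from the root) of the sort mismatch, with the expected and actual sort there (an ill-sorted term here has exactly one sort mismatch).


ill-sorted at position [1, 0]: expected C, got A

        (f) : A
      (h (f)) : C
    (k (h (f))) : A
  (h (k (h (f)))) : C
        (f) : A
      (h (f)) : C
    (k (h (f))) : A
  (k (k (h (f)))) : ✗ arg 0 at [1, 0] has sort A, expected C


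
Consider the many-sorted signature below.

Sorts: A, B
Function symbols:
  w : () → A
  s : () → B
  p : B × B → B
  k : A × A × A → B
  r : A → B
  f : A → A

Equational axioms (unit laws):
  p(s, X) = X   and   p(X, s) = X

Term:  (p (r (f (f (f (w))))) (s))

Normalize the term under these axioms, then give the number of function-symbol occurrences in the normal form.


1. (p (r (f (f (f (w))))) (s))  →  (r (f (f (f (w)))))
normal form: (r (f (f (f (w)))))

size = 5


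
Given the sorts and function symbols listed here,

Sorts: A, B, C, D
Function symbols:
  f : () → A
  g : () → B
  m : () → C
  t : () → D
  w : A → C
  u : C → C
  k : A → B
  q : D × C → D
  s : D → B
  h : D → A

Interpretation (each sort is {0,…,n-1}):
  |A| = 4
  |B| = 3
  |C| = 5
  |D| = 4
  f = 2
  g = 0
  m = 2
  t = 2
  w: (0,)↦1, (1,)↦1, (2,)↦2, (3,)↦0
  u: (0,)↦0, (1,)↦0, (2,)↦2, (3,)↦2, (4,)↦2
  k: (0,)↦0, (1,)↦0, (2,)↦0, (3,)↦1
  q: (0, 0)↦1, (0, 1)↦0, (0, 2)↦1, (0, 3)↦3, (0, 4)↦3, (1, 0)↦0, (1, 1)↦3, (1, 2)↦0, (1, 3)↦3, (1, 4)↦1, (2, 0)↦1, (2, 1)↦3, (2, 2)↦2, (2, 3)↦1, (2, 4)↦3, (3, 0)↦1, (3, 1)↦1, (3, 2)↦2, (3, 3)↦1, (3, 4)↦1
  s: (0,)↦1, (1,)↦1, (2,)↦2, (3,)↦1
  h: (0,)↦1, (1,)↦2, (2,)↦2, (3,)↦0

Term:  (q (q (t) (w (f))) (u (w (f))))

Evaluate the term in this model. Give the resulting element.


value = 2

  t = 2
  f = 2
  (w (f)) = w(2,) = 2
  (q (t) (w (f))) = q(2, 2) = 2
  f = 2
  (w (f)) = w(2,) = 2
  (u (w (f))) = u(2,) = 2
  (q (q (t) (w (f))) (u (w (f)))) = q(2, 2) = 2


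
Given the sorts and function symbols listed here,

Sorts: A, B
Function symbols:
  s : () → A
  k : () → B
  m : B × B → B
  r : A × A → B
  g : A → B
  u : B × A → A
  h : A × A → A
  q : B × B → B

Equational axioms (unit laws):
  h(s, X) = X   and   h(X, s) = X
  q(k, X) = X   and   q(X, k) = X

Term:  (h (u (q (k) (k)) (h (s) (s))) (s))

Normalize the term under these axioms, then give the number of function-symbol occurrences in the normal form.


1. (h (u (q (k) (k)) (h (s) (s))) (s))  →  (u (q (k) (k)) (h (s) (s)))
2. (u (q (k) (k)) (h (s) (s)))  →  (u (k) (h (s) (s)))
3. (u (k) (h (s) (s)))  →  (u (k) (s))
normal form: (u (k) (s))

size = 3


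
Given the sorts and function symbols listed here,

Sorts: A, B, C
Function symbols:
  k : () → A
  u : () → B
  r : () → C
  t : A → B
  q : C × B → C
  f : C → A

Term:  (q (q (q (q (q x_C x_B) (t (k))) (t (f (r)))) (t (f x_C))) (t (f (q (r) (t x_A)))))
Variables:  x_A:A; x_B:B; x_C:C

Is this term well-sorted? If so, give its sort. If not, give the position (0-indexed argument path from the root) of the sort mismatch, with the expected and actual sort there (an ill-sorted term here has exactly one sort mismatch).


well-sorted; sort = C

          x_C : C
          x_B : B
        (q x_C x_B) : C
          (k) : A
        (t (k)) : B
      (q (q x_C x_B) (t (k))) : C
          (r) : C
        (f (r)) : A
      (t (f (r))) : B
    (q (q (q x_C x_B) (t (k))) (t (f (r)))) : C
        x_C : C
      (f x_C) : A
    (t (f x_C)) : B
  (q (q (q (q x_C x_B) (t (k))) (t (f (r)))) (t (f x_C))) : C
        (r) : C
          x_A : A
        (t x_A) : B
      (q (r) (t x_A)) : C
    (f (q (r) (t x_A))) : A
  (t (f (q (r) (t x_A)))) : B
(q (q (q (q (q x_C x_B) (t (k))) (t (f (r)))) (t (f x_C))) (t (f (q (r) (t x_A))))) : C


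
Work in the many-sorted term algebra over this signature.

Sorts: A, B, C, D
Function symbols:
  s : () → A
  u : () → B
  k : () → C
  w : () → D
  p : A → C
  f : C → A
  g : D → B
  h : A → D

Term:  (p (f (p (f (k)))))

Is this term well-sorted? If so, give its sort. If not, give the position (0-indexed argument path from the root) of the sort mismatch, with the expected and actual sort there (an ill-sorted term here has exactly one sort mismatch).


        (k) : C
      (f (k)) : A
    (p (f (k))) : C
  (f (p (f (k)))) : A
(p (f (p (f (k))))) : C

well-sorted; sort = C


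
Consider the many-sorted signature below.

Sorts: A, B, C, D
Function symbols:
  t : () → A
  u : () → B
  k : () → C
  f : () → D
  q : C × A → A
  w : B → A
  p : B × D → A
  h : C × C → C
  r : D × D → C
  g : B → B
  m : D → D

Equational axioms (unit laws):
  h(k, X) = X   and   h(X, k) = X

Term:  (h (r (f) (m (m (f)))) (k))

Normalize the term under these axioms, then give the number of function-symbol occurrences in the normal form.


size = 5

1. (h (r (f) (m (m (f)))) (k))  →  (r (f) (m (m (f))))
normal form: (r (f) (m (m (f))))


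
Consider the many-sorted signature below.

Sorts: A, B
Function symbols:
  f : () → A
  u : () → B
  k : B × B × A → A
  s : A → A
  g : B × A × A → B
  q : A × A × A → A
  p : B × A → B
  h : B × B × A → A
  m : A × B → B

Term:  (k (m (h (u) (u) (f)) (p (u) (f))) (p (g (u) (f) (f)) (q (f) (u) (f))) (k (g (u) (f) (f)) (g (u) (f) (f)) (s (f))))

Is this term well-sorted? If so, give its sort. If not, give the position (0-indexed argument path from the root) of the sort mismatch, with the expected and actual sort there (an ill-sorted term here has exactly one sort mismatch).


      (u) : B
      (u) : B
      (f) : A
    (h (u) (u) (f)) : A
      (u) : B
      (f) : A
    (p (u) (f)) : B
  (m (h (u) (u) (f)) (p (u) (f))) : B
      (u) : B
      (f) : A
      (f) : A
    (g (u) (f) (f)) : B
      (f) : A
      (u) : B
      (f) : A
    (q (f) (u) (f)) : ✗ arg 1 at [1, 1, 1] has sort B, expected A
      (u) : B
      (f) : A
      (f) : A
    (g (u) (f) (f)) : B
      (u) : B
      (f) : A
      (f) : A
    (g (u) (f) (f)) : B
      (f) : A
    (s (f)) : A
  (k (g (u) (f) (f)) (g (u) (f) (f)) (s (f))) : A

ill-sorted at position [1, 1, 1]: expected A, got B


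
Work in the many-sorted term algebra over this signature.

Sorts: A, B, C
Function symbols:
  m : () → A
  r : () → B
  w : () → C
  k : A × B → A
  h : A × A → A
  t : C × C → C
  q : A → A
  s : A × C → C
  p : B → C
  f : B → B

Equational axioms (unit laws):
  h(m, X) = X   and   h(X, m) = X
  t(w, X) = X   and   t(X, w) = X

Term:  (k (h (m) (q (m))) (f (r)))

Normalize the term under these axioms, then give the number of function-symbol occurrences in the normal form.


1. (k (h (m) (q (m))) (f (r)))  →  (k (q (m)) (f (r)))
normal form: (k (q (m)) (f (r)))

size = 5


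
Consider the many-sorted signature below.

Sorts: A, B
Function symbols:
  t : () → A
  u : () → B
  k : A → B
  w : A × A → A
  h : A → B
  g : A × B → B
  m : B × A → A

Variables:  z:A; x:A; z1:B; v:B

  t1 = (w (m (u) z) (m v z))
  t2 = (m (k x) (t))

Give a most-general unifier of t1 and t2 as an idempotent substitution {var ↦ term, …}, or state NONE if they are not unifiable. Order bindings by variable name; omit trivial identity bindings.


NONE (not unifiable)

head clash or occurs-check failure — not unifiable


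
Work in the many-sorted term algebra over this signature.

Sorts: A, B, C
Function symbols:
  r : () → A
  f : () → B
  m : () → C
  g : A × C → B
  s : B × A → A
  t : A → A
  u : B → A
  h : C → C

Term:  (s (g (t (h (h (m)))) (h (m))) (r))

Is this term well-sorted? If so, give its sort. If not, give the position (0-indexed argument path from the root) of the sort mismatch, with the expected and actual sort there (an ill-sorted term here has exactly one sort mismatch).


          (m) : C
        (h (m)) : C
      (h (h (m))) : C
    (t (h (h (m)))) : ✗ arg 0 at [0, 0, 0] has sort C, expected A
      (m) : C
    (h (m)) : C
  (r) : A

ill-sorted at position [0, 0, 0]: expected A, got C


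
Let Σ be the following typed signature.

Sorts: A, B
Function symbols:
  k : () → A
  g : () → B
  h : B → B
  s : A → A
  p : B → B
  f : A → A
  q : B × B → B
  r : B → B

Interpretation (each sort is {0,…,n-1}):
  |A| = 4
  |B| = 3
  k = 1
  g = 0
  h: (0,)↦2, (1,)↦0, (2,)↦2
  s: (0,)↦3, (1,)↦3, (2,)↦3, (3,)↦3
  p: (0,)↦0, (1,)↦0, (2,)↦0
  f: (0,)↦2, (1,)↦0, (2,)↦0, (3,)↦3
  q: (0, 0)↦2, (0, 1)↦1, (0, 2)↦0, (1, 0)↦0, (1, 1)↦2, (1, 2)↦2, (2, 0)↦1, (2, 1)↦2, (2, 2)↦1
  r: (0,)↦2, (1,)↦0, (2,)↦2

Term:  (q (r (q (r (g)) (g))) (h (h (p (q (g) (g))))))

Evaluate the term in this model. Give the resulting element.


  g = 0
  (r (g)) = r(0,) = 2
  g = 0
  (q (r (g)) (g)) = q(2, 0) = 1
  (r (q (r (g)) (g))) = r(1,) = 0
  g = 0
  g = 0
  (q (g) (g)) = q(0, 0) = 2
  (p (q (g) (g))) = p(2,) = 0
  (h (p (q (g) (g)))) = h(0,) = 2
  (h (h (p (q (g) (g))))) = h(2,) = 2
  (q (r (q (r (g)) (g))) (h (h (p (q (g) (g)))))) = q(0, 2) = 0

value = 0


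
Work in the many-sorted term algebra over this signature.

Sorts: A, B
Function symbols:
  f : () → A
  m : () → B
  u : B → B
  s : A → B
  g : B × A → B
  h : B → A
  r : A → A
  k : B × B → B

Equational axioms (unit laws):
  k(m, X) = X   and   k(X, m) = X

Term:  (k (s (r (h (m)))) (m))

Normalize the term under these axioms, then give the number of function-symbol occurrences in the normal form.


1. (k (s (r (h (m)))) (m))  →  (s (r (h (m))))
normal form: (s (r (h (m))))

size = 4


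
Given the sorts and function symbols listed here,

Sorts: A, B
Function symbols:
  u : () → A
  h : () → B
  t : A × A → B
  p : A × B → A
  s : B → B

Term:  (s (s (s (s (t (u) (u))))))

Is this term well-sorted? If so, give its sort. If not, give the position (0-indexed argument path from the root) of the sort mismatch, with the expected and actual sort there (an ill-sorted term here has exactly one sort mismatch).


          (u) : A
          (u) : A
        (t (u) (u)) : B
      (s (t (u) (u))) : B
    (s (s (t (u) (u)))) : B
  (s (s (s (t (u) (u))))) : B
(s (s (s (s (t (u) (u)))))) : B

well-sorted; sort = B


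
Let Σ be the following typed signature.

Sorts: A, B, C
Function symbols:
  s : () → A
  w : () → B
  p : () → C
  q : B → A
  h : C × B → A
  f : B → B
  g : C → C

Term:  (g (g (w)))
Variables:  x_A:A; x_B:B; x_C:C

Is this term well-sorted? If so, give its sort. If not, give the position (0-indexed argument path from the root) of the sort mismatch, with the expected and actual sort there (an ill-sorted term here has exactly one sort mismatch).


ill-sorted at position [0, 0]: expected C, got B

    (w) : B
  (g (w)) : ✗ arg 0 at [0, 0] has sort B, expected C


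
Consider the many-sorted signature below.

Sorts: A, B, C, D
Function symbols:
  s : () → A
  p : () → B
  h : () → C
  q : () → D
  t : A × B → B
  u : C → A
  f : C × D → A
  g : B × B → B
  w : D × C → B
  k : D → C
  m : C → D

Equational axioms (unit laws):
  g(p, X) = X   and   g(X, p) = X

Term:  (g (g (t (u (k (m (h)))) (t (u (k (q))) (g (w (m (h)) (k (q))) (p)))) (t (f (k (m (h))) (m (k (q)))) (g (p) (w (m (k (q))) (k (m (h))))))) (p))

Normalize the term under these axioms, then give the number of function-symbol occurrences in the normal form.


size = 30

1. (g (g (t (u (k (m (h)))) (t (u (k (q))) (g (w (m (h)) (k (q))) (p)))) (t (f (k (m (h))) (m (k (q)))) (g (p) (w (m (k (q))) (k (m (h))))))) (p))  →  (g (t (u (k (m (h)))) (t (u (k (q))) (g (w (m (h)) (k (q))) (p)))) (t (f (k (m (h))) (m (k (q)))) (g (p) (w (m (k (q))) (k (m (h)))))))
2. (g (t (u (k (m (h)))) (t (u (k (q))) (g (w (m (h)) (k (q))) (p)))) (t (f (k (m (h))) (m (k (q)))) (g (p) (w (m (k (q))) (k (m (h)))))))  →  (g (t (u (k (m (h)))) (t (u (k (q))) (w (m (h)) (k (q))))) (t (f (k (m (h))) (m (k (q)))) (g (p) (w (m (k (q))) (k (m (h)))))))
3. (g (t (u (k (m (h)))) (t (u (k (q))) (w (m (h)) (k (q))))) (t (f (k (m (h))) (m (k (q)))) (g (p) (w (m (k (q))) (k (m (h)))))))  →  (g (t (u (k (m (h)))) (t (u (k (q))) (w (m (h)) (k (q))))) (t (f (k (m (h))) (m (k (q)))) (w (m (k (q))) (k (m (h))))))
normal form: (g (t (u (k (m (h)))) (t (u (k (q))) (w (m (h)) (k (q))))) (t (f (k (m (h))) (m (k (q)))) (w (m (k (q))) (k (m (h))))))


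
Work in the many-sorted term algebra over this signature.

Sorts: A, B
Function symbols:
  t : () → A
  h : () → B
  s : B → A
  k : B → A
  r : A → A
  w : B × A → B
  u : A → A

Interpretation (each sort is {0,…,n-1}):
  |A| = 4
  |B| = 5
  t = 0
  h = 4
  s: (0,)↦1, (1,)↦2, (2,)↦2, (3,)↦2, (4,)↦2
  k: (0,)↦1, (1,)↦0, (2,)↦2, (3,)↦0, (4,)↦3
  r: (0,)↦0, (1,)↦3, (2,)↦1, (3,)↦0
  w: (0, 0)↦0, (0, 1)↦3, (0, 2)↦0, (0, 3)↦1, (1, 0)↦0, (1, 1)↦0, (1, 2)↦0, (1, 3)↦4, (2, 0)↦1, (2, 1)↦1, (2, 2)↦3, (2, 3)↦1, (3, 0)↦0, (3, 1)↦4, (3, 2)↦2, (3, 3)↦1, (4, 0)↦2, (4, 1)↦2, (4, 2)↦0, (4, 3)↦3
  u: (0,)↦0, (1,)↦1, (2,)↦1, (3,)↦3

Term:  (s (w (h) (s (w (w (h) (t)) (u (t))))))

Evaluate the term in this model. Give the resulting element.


value = 1

  h = 4
  h = 4
  t = 0
  (w (h) (t)) = w(4, 0) = 2
  t = 0
  (u (t)) = u(0,) = 0
  (w (w (h) (t)) (u (t))) = w(2, 0) = 1
  (s (w (w (h) (t)) (u (t)))) = s(1,) = 2
  (w (h) (s (w (w (h) (t)) (u (t))))) = w(4, 2) = 0
  (s (w (h) (s (w (w (h) (t)) (u (t)))))) = s(0,) = 1


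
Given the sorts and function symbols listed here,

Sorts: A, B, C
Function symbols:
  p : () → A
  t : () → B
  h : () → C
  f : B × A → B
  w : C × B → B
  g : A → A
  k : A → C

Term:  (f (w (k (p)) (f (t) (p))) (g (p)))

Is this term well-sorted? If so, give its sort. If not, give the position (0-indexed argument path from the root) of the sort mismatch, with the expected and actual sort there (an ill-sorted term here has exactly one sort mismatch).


      (p) : A
    (k (p)) : C
      (t) : B
      (p) : A
    (f (t) (p)) : B
  (w (k (p)) (f (t) (p))) : B
    (p) : A
  (g (p)) : A
(f (w (k (p)) (f (t) (p))) (g (p))) : B

well-sorted; sort = B


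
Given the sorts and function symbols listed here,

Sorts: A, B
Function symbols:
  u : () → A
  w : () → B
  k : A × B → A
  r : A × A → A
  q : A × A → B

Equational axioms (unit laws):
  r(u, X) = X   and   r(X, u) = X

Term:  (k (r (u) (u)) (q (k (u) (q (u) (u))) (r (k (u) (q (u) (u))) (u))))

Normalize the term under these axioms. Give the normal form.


1. (k (r (u) (u)) (q (k (u) (q (u) (u))) (r (k (u) (q (u) (u))) (u))))  →  (k (u) (q (k (u) (q (u) (u))) (r (k (u) (q (u) (u))) (u))))
2. (k (u) (q (k (u) (q (u) (u))) (r (k (u) (q (u) (u))) (u))))  →  (k (u) (q (k (u) (q (u) (u))) (k (u) (q (u) (u)))))

normal form = (k (u) (q (k (u) (q (u) (u))) (k (u) (q (u) (u)))))


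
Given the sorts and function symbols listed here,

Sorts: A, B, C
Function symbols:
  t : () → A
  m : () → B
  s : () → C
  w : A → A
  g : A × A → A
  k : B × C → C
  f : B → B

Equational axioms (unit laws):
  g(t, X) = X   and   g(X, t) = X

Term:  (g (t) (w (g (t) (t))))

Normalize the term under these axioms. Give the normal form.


normal form = (w (t))

1. (g (t) (w (g (t) (t))))  →  (w (g (t) (t)))
2. (w (g (t) (t)))  →  (w (t))


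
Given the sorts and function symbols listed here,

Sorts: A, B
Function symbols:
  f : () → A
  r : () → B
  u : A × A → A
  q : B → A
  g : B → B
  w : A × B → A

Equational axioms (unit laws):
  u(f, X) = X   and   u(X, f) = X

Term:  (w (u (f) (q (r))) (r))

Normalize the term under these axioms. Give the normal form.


normal form = (w (q (r)) (r))

1. (w (u (f) (q (r))) (r))  →  (w (q (r)) (r))


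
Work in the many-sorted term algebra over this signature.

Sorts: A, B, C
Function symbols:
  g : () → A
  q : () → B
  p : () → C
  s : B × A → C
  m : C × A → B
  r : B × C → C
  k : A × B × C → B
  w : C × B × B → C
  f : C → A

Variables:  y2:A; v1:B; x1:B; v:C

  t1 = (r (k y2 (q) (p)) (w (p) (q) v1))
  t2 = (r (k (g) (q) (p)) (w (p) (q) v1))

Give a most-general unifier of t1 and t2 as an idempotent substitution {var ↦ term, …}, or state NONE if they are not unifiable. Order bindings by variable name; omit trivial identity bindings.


{y2 ↦ (g)}


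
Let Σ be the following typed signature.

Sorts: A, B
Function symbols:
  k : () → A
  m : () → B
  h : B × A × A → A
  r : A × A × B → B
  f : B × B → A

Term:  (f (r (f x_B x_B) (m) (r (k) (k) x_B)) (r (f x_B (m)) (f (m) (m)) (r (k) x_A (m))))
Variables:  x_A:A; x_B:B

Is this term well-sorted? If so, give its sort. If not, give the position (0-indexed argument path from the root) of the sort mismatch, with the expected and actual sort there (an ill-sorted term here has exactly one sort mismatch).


      x_B : B
      x_B : B
    (f x_B x_B) : A
    (m) : B
      (k) : A
      (k) : A
      x_B : B
    (r (k) (k) x_B) : B
  (r (f x_B x_B) (m) (r (k) (k) x_B)) : ✗ arg 1 at [0, 1] has sort B, expected A
      x_B : B
      (m) : B
    (f x_B (m)) : A
      (m) : B
      (m) : B
    (f (m) (m)) : A
      (k) : A
      x_A : A
      (m) : B
    (r (k) x_A (m)) : B
  (r (f x_B (m)) (f (m) (m)) (r (k) x_A (m))) : B

ill-sorted at position [0, 1]: expected A, got B


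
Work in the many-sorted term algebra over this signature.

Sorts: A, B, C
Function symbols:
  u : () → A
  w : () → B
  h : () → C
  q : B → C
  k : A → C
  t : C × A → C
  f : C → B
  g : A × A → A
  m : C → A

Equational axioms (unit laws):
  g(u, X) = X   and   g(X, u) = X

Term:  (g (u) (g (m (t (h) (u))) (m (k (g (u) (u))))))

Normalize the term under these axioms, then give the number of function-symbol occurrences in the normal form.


size = 8

1. (g (u) (g (m (t (h) (u))) (m (k (g (u) (u))))))  →  (g (m (t (h) (u))) (m (k (g (u) (u)))))
2. (g (m (t (h) (u))) (m (k (g (u) (u)))))  →  (g (m (t (h) (u))) (m (k (u))))
normal form: (g (m (t (h) (u))) (m (k (u))))


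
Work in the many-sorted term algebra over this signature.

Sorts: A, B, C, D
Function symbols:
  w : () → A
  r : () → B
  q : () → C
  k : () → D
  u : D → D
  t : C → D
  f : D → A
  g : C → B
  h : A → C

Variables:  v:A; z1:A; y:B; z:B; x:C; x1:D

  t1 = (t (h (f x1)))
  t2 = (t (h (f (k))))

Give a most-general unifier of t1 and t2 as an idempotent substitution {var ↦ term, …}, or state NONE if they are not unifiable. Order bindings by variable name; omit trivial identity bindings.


{x1 ↦ (k)}


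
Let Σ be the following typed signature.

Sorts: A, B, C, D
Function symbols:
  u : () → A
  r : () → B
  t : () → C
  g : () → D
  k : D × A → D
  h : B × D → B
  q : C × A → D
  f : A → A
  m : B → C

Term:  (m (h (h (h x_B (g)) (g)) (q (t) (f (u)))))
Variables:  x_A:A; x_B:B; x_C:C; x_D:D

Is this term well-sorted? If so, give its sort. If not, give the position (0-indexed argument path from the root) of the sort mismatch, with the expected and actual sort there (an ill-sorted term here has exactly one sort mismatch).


        x_B : B
        (g) : D
      (h x_B (g)) : B
      (g) : D
    (h (h x_B (g)) (g)) : B
      (t) : C
        (u) : A
      (f (u)) : A
    (q (t) (f (u))) : D
  (h (h (h x_B (g)) (g)) (q (t) (f (u)))) : B
(m (h (h (h x_B (g)) (g)) (q (t) (f (u))))) : C

well-sorted; sort = C


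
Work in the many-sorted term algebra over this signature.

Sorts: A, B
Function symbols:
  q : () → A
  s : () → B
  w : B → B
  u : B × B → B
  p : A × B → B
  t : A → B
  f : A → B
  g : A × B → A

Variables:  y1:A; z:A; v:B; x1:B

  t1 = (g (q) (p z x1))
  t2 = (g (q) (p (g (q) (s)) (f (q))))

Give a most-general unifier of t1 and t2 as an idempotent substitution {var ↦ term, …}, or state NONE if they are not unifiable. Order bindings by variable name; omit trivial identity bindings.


{x1 ↦ (f (q)), z ↦ (g (q) (s))}


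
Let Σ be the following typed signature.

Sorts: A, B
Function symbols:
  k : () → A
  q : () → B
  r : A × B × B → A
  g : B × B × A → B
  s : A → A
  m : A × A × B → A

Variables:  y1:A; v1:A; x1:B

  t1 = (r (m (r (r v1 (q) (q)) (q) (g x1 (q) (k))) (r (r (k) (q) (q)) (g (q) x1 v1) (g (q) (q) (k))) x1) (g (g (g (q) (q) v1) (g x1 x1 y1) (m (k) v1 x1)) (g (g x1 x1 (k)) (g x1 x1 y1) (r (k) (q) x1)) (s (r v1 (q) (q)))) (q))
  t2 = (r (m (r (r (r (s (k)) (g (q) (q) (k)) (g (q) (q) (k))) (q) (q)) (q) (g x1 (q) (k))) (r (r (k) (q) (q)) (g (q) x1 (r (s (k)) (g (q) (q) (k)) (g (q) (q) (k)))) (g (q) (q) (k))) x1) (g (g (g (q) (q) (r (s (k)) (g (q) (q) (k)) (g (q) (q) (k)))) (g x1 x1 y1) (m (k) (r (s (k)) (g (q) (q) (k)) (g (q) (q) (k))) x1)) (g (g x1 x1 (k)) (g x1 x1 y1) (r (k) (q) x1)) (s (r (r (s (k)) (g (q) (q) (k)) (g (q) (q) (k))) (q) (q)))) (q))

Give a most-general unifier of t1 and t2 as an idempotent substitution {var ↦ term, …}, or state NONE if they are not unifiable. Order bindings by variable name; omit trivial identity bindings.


{v1 ↦ (r (s (k)) (g (q) (q) (k)) (g (q) (q) (k)))}


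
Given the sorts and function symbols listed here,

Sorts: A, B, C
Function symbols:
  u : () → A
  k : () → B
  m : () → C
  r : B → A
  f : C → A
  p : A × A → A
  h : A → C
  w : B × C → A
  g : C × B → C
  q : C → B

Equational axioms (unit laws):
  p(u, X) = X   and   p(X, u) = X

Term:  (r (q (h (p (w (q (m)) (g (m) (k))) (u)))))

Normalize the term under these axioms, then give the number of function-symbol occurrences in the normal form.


size = 9

1. (r (q (h (p (w (q (m)) (g (m) (k))) (u)))))  →  (r (q (h (w (q (m)) (g (m) (k))))))
normal form: (r (q (h (w (q (m)) (g (m) (k))))))


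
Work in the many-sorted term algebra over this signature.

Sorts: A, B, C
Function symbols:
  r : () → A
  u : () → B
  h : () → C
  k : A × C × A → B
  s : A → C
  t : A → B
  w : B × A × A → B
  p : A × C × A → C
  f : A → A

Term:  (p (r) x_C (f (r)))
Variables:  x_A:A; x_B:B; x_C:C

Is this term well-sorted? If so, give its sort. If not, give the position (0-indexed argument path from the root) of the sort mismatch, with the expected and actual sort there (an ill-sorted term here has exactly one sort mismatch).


  (r) : A
  x_C : C
    (r) : A
  (f (r)) : A
(p (r) x_C (f (r))) : C

well-sorted; sort = C


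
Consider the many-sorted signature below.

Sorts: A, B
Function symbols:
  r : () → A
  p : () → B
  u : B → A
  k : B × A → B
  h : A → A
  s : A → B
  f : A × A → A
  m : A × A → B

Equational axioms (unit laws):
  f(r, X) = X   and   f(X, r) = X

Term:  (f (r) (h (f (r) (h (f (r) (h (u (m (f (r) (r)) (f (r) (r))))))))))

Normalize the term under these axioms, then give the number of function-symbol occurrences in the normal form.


1. (f (r) (h (f (r) (h (f (r) (h (u (m (f (r) (r)) (f (r) (r))))))))))  →  (h (f (r) (h (f (r) (h (u (m (f (r) (r)) (f (r) (r)))))))))
2. (h (f (r) (h (f (r) (h (u (m (f (r) (r)) (f (r) (r)))))))))  →  (h (h (f (r) (h (u (m (f (r) (r)) (f (r) (r))))))))
3. (h (h (f (r) (h (u (m (f (r) (r)) (f (r) (r))))))))  →  (h (h (h (u (m (f (r) (r)) (f (r) (r)))))))
4. (h (h (h (u (m (f (r) (r)) (f (r) (r)))))))  →  (h (h (h (u (m (r) (f (r) (r)))))))
5. (h (h (h (u (m (r) (f (r) (r)))))))  →  (h (h (h (u (m (r) (r))))))
normal form: (h (h (h (u (m (r) (r))))))

size = 7


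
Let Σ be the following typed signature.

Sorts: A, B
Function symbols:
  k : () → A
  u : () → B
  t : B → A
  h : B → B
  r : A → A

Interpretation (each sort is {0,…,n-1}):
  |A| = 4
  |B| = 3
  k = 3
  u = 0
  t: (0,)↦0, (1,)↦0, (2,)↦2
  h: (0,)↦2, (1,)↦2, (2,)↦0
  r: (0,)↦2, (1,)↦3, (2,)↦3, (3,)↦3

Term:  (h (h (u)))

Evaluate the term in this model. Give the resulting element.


  u = 0
  (h (u)) = h(0,) = 2
  (h (h (u))) = h(2,) = 0

value = 0


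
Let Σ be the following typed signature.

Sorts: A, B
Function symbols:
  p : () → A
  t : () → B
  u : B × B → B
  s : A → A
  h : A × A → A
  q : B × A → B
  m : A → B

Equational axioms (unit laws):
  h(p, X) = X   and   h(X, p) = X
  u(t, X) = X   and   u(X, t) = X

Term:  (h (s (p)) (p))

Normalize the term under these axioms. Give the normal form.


1. (h (s (p)) (p))  →  (s (p))

normal form = (s (p))


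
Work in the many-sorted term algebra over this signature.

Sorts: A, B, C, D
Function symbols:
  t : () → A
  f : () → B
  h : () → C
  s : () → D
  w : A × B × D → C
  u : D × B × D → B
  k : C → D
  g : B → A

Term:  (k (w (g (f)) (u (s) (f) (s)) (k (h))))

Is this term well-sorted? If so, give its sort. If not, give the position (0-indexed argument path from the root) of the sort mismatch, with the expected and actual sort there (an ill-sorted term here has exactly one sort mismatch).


well-sorted; sort = D

      (f) : B
    (g (f)) : A
      (s) : D
      (f) : B
      (s) : D
    (u (s) (f) (s)) : B
      (h) : C
    (k (h)) : D
  (w (g (f)) (u (s) (f) (s)) (k (h))) : C
(k (w (g (f)) (u (s) (f) (s)) (k (h)))) : D


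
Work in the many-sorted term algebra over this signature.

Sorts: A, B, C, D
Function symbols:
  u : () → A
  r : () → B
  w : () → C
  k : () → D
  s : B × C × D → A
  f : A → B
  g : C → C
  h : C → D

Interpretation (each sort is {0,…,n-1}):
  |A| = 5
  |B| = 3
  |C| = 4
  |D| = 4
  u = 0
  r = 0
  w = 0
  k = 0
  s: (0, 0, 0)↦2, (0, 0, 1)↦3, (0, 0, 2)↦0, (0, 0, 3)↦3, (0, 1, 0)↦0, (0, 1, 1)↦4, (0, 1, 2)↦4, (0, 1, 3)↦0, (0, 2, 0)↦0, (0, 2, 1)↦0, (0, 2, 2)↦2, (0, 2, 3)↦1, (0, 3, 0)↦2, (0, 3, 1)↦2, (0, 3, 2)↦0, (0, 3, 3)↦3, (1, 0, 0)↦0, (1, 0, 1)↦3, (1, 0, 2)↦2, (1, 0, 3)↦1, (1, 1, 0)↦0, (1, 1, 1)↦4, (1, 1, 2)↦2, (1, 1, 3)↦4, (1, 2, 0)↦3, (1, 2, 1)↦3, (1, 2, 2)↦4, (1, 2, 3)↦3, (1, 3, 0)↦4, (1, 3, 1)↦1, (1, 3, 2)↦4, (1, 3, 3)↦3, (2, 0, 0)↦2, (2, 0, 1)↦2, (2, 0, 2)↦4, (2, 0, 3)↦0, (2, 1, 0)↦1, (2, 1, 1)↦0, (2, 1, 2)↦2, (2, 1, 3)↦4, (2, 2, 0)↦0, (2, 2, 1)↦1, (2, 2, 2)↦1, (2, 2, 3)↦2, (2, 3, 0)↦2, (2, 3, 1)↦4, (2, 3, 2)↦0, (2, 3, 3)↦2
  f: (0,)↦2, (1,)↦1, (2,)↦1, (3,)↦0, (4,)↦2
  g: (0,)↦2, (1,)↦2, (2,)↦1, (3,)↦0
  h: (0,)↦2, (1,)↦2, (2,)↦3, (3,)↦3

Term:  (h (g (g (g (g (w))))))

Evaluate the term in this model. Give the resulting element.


value = 2

  w = 0
  (g (w)) = g(0,) = 2
  (g (g (w))) = g(2,) = 1
  (g (g (g (w)))) = g(1,) = 2
  (g (g (g (g (w))))) = g(2,) = 1
  (h (g (g (g (g (w)))))) = h(1,) = 2


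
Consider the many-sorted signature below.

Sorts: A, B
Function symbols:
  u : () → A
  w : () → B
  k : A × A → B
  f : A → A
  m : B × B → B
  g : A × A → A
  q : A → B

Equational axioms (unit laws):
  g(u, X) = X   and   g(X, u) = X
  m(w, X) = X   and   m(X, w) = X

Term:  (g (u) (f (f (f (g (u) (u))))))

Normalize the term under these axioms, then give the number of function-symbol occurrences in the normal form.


size = 4

1. (g (u) (f (f (f (g (u) (u))))))  →  (f (f (f (g (u) (u)))))
2. (f (f (f (g (u) (u)))))  →  (f (f (f (u))))
normal form: (f (f (f (u))))


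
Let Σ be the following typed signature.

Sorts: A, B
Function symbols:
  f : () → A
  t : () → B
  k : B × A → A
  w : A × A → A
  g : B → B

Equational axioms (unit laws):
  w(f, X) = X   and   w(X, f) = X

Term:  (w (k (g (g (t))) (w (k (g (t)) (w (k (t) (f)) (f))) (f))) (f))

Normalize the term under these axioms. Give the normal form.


normal form = (k (g (g (t))) (k (g (t)) (k (t) (f))))

1. (w (k (g (g (t))) (w (k (g (t)) (w (k (t) (f)) (f))) (f))) (f))  →  (k (g (g (t))) (w (k (g (t)) (w (k (t) (f)) (f))) (f)))
2. (k (g (g (t))) (w (k (g (t)) (w (k (t) (f)) (f))) (f)))  →  (k (g (g (t))) (k (g (t)) (w (k (t) (f)) (f))))
3. (k (g (g (t))) (k (g (t)) (w (k (t) (f)) (f))))  →  (k (g (g (t))) (k (g (t)) (k (t) (f))))


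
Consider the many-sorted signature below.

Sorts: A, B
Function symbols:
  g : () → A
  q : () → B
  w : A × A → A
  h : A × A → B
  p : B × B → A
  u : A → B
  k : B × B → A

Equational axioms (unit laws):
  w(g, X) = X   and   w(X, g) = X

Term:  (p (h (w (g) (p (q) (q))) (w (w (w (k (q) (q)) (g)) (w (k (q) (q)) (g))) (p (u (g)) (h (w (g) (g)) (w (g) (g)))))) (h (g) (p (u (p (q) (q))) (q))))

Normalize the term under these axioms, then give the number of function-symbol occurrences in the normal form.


1. (p (h (w (g) (p (q) (q))) (w (w (w (k (q) (q)) (g)) (w (k (q) (q)) (g))) (p (u (g)) (h (w (g) (g)) (w (g) (g)))))) (h (g) (p (u (p (q) (q))) (q))))  →  (p (h (p (q) (q)) (w (w (w (k (q) (q)) (g)) (w (k (q) (q)) (g))) (p (u (g)) (h (w (g) (g)) (w (g) (g)))))) (h (g) (p (u (p (q) (q))) (q))))
2. (p (h (p (q) (q)) (w (w (w (k (q) (q)) (g)) (w (k (q) (q)) (g))) (p (u (g)) (h (w (g) (g)) (w (g) (g)))))) (h (g) (p (u (p (q) (q))) (q))))  →  (p (h (p (q) (q)) (w (w (k (q) (q)) (w (k (q) (q)) (g))) (p (u (g)) (h (w (g) (g)) (w (g) (g)))))) (h (g) (p (u (p (q) (q))) (q))))
3. (p (h (p (q) (q)) (w (w (k (q) (q)) (w (k (q) (q)) (g))) (p (u (g)) (h (w (g) (g)) (w (g) (g)))))) (h (g) (p (u (p (q) (q))) (q))))  →  (p (h (p (q) (q)) (w (w (k (q) (q)) (k (q) (q))) (p (u (g)) (h (w (g) (g)) (w (g) (g)))))) (h (g) (p (u (p (q) (q))) (q))))
4. (p (h (p (q) (q)) (w (w (k (q) (q)) (k (q) (q))) (p (u (g)) (h (w (g) (g)) (w (g) (g)))))) (h (g) (p (u (p (q) (q))) (q))))  →  (p (h (p (q) (q)) (w (w (k (q) (q)) (k (q) (q))) (p (u (g)) (h (g) (w (g) (g)))))) (h (g) (p (u (p (q) (q))) (q))))
5. (p (h (p (q) (q)) (w (w (k (q) (q)) (k (q) (q))) (p (u (g)) (h (g) (w (g) (g)))))) (h (g) (p (u (p (q) (q))) (q))))  →  (p (h (p (q) (q)) (w (w (k (q) (q)) (k (q) (q))) (p (u (g)) (h (g) (g))))) (h (g) (p (u (p (q) (q))) (q))))
normal form: (p (h (p (q) (q)) (w (w (k (q) (q)) (k (q) (q))) (p (u (g)) (h (g) (g))))) (h (g) (p (u (p (q) (q))) (q))))

size = 27
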